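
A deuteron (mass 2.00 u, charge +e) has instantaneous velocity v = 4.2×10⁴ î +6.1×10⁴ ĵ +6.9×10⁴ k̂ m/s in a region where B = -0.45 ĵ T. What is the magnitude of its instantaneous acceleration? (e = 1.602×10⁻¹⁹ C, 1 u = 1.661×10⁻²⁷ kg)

v×B = (3.10×10⁴, 0, -1.89×10⁴) N/C.
F = q v×B = (1.602×10⁻¹⁹ C)·(3.10×10⁴, 0, -1.89×10⁴) = (4.97×10⁻¹⁵, 0, -3.03×10⁻¹⁵) N.
|a| = |F|/m = 5.823×10⁻¹⁵/3.322×10⁻²⁷ ≈ 1.75×10¹² m/s².

|a| ≈ 1.75×10¹² m/s²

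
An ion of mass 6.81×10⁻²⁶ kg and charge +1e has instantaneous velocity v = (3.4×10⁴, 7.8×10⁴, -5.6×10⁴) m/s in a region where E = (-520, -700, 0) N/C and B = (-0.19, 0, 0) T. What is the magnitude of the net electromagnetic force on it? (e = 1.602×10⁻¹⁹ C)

|F| ≈ 2.86×10⁻¹⁵ N

v×B = (0, 1.06×10⁴, 1.48×10⁴) N/C.
E + v×B = (-520, 9940, 1.48×10⁴) N/C.
F = q(E + v×B) = (1.602×10⁻¹⁹ C)·(-520, 9940, 1.48×10⁴) = (-8.33×10⁻¹⁷, 1.59×10⁻¹⁵, 2.37×10⁻¹⁵) N.
|F| = 2.86×10⁻¹⁵ N.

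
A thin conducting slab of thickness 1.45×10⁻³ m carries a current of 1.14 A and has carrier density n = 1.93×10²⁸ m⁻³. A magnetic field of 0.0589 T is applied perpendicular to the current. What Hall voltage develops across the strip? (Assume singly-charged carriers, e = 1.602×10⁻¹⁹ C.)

V_H = IB/(n e t).
V_H = (1.14)(0.0589)/((1.93×10²⁸)(1.602×10⁻¹⁹)(1.45×10⁻³)) ≈ 1.50×10⁻⁸ V.

V_H ≈ 1.50×10⁻⁸ V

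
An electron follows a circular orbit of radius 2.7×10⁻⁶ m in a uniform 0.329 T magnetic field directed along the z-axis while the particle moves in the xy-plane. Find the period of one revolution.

T ≈ 1.09×10⁻¹⁰ s

The cyclotron period depends only on m, q, B: T = 2πm/(|q|B).
T = 2π(9.109×10⁻³¹)/((1.602×10⁻¹⁹)(0.329)) ≈ 1.09×10⁻¹⁰ s.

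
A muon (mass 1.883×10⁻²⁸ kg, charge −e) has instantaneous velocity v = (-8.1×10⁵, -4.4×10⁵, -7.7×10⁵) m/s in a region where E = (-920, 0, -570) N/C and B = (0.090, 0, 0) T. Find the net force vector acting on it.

v×B = (0, -6.93×10⁴, 3.96×10⁴) N/C.
E + v×B = (-920, -6.93×10⁴, 3.90×10⁴) N/C.
F = q(E + v×B) = (−1.602×10⁻¹⁹ C)·(-920, -6.93×10⁴, 3.90×10⁴) = (1.47×10⁻¹⁶, 1.11×10⁻¹⁴, -6.25×10⁻¹⁵) N.

F ≈ (1.47×10⁻¹⁶, 1.11×10⁻¹⁴, -6.25×10⁻¹⁵) N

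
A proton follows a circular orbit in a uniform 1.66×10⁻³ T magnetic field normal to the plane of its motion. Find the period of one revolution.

T ≈ 3.95×10⁻⁵ s

The cyclotron period depends only on m, q, B: T = 2πm/(|q|B).
T = 2π(1.673×10⁻²⁷)/((1.602×10⁻¹⁹)(1.66×10⁻³)) ≈ 3.95×10⁻⁵ s.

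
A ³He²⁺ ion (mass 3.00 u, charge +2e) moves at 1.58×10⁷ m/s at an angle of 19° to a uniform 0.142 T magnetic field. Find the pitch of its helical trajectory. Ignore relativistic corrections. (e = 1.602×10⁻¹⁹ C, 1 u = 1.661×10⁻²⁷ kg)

p ≈ 10.3 m

v∥ = v cosθ = 1.58×10⁷·cos19° ≈ 1.494×10⁷ m/s.
T = 2πm/(|q|B) = 2π(4.983×10⁻²⁷)/((3.204×10⁻¹⁹)(0.142)) ≈ 6.882×10⁻⁷ s.
pitch = v∥ T = (1.494×10⁷)(6.882×10⁻⁷) ≈ 10.3 m.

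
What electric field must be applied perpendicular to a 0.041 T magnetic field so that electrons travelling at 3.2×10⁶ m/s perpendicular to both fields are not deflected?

For straight-line motion qE = qvB, so E = vB.
E = 3.2×10⁶ × 0.041 = 1.3×10⁵ V/m.

E = 1.3×10⁵ V/m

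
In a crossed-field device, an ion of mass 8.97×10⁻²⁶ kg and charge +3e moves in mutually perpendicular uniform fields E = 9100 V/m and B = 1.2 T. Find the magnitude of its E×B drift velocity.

In crossed fields the guiding centre drifts at v_d = |E×B|/B² = E/B, independent of charge and mass.
v_d = 9100/1.2 = 7600 m/s.

v_d ≈ 7600 m/s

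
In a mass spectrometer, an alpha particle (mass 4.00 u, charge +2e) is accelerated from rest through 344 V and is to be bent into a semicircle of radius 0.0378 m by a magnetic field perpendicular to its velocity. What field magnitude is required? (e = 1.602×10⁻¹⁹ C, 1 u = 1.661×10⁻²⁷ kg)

v = √(2|q|V/m) = √(2·3.204×10⁻¹⁹·344/6.644×10⁻²⁷) ≈ 1.821×10⁵ m/s.
B = mv/(|q|r) = (6.644×10⁻²⁷)(1.821×10⁵)/((3.204×10⁻¹⁹)(0.0378)) ≈ 0.0999 T.

B ≈ 0.0999 T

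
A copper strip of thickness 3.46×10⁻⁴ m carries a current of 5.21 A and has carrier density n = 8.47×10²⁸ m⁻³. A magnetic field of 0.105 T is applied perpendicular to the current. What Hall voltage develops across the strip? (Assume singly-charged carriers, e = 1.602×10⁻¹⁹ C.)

V_H = IB/(n e t).
V_H = (5.21)(0.105)/((8.47×10²⁸)(1.602×10⁻¹⁹)(3.46×10⁻⁴)) ≈ 1.17×10⁻⁷ V.

V_H ≈ 1.17×10⁻⁷ V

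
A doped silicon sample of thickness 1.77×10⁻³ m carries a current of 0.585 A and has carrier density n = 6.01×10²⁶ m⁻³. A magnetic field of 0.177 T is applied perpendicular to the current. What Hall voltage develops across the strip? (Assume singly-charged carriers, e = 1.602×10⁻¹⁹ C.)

V_H ≈ 6.08×10⁻⁷ V

V_H = IB/(n e t).
V_H = (0.585)(0.177)/((6.01×10²⁶)(1.602×10⁻¹⁹)(1.77×10⁻³)) ≈ 6.08×10⁻⁷ V.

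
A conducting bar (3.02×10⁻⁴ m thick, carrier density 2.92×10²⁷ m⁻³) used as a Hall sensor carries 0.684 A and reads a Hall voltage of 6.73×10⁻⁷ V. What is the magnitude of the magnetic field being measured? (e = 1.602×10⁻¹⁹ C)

B ≈ 0.139 T

From V_H = IB/(n e t), B = V_H n e t / I.
B = (6.73×10⁻⁷)(2.92×10²⁷)(1.602×10⁻¹⁹)(3.02×10⁻⁴)/0.684 ≈ 0.139 T.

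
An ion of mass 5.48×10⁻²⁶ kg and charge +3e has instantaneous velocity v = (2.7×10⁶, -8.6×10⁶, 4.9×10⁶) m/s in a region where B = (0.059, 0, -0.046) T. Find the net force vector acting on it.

v×B = (3.96×10⁵, 4.13×10⁵, 5.07×10⁵) N/C.
F = q v×B = (4.806×10⁻¹⁹ C)·(3.96×10⁵, 4.13×10⁵, 5.07×10⁵) = (1.90×10⁻¹³, 1.99×10⁻¹³, 2.44×10⁻¹³) N.

F ≈ (1.90×10⁻¹³, 1.99×10⁻¹³, 2.44×10⁻¹³) N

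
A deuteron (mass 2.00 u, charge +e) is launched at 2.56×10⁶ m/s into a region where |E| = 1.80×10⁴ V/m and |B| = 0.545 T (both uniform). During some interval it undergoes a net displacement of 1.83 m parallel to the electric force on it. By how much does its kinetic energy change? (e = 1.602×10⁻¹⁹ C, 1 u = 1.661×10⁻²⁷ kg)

The magnetic force is always ⟂ v and does no work; only the electric force changes KE.
ΔKE = F_E · d = |q|E d = (1.602×10⁻¹⁹)(1.80×10⁴)(1.83) ≈ 5.28×10⁻¹⁵ J.

ΔKE ≈ 5.28×10⁻¹⁵ J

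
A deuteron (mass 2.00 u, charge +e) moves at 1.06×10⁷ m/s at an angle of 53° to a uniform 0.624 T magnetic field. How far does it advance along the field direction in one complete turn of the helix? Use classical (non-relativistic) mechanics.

p ≈ 1.33 m

v∥ = v cosθ = 1.06×10⁷·cos53° ≈ 6.379×10⁶ m/s.
T = 2πm/(|q|B) = 2π(3.322×10⁻²⁷)/((1.602×10⁻¹⁹)(0.624)) ≈ 2.088×10⁻⁷ s.
pitch = v∥ T = (6.379×10⁶)(2.088×10⁻⁷) ≈ 1.33 m.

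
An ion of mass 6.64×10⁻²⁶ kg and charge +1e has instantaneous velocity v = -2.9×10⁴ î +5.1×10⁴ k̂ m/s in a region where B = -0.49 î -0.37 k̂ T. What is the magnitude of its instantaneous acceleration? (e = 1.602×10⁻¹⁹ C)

v×B = (0, -3.57×10⁴, 0) N/C.
F = q v×B = (1.602×10⁻¹⁹ C)·(0, -3.57×10⁴, 0) = (0, -5.72×10⁻¹⁵, 0) N.
|a| = |F|/m = 5.722×10⁻¹⁵/6.64×10⁻²⁶ ≈ 8.62×10¹⁰ m/s².

|a| ≈ 8.62×10¹⁰ m/s²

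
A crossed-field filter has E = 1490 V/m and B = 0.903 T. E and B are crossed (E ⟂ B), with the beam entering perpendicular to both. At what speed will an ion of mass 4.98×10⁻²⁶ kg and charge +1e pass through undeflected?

Straight-line motion ⇒ electric and magnetic forces cancel, so E = vB.
v = E/B = 1490/0.903 = 1650 m/s.
The result is independent of the particle's charge and mass.

v = 1650 m/s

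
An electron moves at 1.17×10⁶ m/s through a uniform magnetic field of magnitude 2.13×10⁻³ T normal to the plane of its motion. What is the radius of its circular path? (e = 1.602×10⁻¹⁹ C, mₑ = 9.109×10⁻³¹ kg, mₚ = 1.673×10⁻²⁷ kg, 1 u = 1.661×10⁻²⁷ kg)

r ≈ 3.12×10⁻³ m

The magnetic force provides the centripetal force: |q|vB = mv²/r.
r = mv/(|q|B) = (9.109×10⁻³¹)(1.17×10⁶)/((1.602×10⁻¹⁹)(2.13×10⁻³)) ≈ 3.12×10⁻³ m.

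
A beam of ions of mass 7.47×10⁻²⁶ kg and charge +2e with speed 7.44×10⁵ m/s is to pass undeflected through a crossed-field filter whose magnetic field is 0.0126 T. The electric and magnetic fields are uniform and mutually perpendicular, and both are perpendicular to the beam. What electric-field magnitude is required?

E = 9370 V/m

For straight-line motion qE = qvB, so E = vB.
E = 7.44×10⁵ × 0.0126 = 9370 V/m.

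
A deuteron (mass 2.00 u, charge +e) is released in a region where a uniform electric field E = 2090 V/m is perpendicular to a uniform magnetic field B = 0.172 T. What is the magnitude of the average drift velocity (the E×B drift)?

The E×B drift speed is v_d = E/B.
v_d = 2090/0.172 = 1.22×10⁴ m/s.

v_d ≈ 1.22×10⁴ m/s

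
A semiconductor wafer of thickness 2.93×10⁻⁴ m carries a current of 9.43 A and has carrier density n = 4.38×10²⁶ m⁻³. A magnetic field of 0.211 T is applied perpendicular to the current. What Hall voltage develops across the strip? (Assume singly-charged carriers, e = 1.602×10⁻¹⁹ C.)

V_H = IB/(n e t).
V_H = (9.43)(0.211)/((4.38×10²⁶)(1.602×10⁻¹⁹)(2.93×10⁻⁴)) ≈ 9.68×10⁻⁵ V.

V_H ≈ 9.68×10⁻⁵ V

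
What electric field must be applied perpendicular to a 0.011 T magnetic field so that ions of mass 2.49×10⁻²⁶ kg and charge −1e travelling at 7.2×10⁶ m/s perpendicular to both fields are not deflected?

E = 7.9×10⁴ V/m

For straight-line motion qE = qvB, so E = vB.
E = 7.2×10⁶ × 0.011 = 7.9×10⁴ V/m.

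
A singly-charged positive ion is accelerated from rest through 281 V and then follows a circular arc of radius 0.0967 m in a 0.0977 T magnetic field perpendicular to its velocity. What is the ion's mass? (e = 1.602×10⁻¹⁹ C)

Combine |q|V = ½mv² and r = mv/(|q|B): eliminate v to get m = qB²r²/(2V).
m = (1.602×10⁻¹⁹)(0.0977)²(0.0967)²/(2·281) ≈ 2.54×10⁻²⁶ kg.

m ≈ 2.54×10⁻²⁶ kg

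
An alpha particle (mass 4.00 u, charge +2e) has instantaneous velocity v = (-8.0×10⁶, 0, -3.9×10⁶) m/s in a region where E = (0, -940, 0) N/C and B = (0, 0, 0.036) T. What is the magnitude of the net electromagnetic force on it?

|F| ≈ 9.20×10⁻¹⁴ N

v×B = (0, 2.88×10⁵, 0) N/C.
E + v×B = (0, 2.87×10⁵, 0) N/C.
F = q(E + v×B) = (3.204×10⁻¹⁹ C)·(0, 2.87×10⁵, 0) = (0, 9.20×10⁻¹⁴, 0) N.
|F| = 9.20×10⁻¹⁴ N.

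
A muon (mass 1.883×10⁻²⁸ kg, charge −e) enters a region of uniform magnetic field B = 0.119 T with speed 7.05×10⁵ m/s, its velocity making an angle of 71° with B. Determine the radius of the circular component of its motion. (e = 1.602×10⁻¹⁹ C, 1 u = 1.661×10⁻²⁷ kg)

v⊥ = v sinθ = 7.05×10⁵·sin71° ≈ 6.666×10⁵ m/s.
r = m v⊥/(|q|B) = (1.883×10⁻²⁸)(6.666×10⁵)/((1.602×10⁻¹⁹)(0.119)) ≈ 6.58×10⁻³ m.

r ≈ 6.58×10⁻³ m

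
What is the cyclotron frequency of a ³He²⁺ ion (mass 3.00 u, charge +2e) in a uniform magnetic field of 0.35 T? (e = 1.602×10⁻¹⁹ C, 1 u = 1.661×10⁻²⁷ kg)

f = |q|B/(2πm).
f = (3.204×10⁻¹⁹)(0.35)/(2π·4.983×10⁻²⁷) ≈ 3.6×10⁶ Hz.

f ≈ 3.6×10⁶ Hz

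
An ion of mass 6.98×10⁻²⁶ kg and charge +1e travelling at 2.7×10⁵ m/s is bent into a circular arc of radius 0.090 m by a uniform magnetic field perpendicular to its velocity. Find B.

B ≈ 1.3 T

From |q|vB = mv²/r, B = mv/(|q|r).
B = (6.98×10⁻²⁶)(2.7×10⁵)/((1.602×10⁻¹⁹)(0.090)) ≈ 1.3 T.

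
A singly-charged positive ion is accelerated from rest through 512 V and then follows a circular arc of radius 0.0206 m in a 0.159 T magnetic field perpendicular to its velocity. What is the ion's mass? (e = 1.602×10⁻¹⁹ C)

Combine |q|V = ½mv² and r = mv/(|q|B): eliminate v to get m = qB²r²/(2V).
m = (1.602×10⁻¹⁹)(0.159)²(0.0206)²/(2·512) ≈ 1.68×10⁻²⁷ kg.

m ≈ 1.68×10⁻²⁷ kg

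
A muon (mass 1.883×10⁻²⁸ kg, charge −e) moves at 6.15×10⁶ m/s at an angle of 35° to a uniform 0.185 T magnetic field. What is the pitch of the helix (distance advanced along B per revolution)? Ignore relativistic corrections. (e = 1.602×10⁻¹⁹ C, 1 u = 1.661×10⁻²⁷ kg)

p ≈ 0.201 m

v∥ = v cosθ = 6.15×10⁶·cos35° ≈ 5.038×10⁶ m/s.
T = 2πm/(|q|B) = 2π(1.883×10⁻²⁸)/((1.602×10⁻¹⁹)(0.185)) ≈ 3.992×10⁻⁸ s.
pitch = v∥ T = (5.038×10⁶)(3.992×10⁻⁸) ≈ 0.201 m.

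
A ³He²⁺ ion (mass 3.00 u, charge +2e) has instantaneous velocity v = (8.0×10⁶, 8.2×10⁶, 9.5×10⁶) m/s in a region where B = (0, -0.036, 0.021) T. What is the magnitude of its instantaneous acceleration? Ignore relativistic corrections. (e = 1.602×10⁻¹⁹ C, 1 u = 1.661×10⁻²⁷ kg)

v×B = (5.14×10⁵, -1.68×10⁵, -2.88×10⁵) N/C.
F = q v×B = (3.204×10⁻¹⁹ C)·(5.14×10⁵, -1.68×10⁵, -2.88×10⁵) = (1.65×10⁻¹³, -5.38×10⁻¹⁴, -9.23×10⁻¹⁴) N.
|a| = |F|/m = 1.964×10⁻¹³/4.983×10⁻²⁷ ≈ 3.94×10¹³ m/s².

|a| ≈ 3.94×10¹³ m/s²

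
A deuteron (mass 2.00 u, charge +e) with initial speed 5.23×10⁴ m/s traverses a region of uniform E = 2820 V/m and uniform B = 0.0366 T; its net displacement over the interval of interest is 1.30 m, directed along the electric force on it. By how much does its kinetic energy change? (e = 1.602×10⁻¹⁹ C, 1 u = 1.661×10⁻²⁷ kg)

The magnetic force is always ⟂ v and does no work; only the electric force changes KE.
ΔKE = F_E · d = |q|E d = (1.602×10⁻¹⁹)(2820)(1.30) ≈ 5.87×10⁻¹⁶ J.

ΔKE ≈ 5.87×10⁻¹⁶ J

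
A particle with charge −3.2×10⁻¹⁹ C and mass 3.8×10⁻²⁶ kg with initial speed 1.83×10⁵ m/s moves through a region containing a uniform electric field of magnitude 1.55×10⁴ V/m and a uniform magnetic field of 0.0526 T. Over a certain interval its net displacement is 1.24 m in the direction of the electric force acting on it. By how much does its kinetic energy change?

The magnetic force is always ⟂ v and does no work; only the electric force changes KE.
ΔKE = F_E · d = |q|E d = (3.2×10⁻¹⁹)(1.55×10⁴)(1.24) ≈ 6.15×10⁻¹⁵ J.

ΔKE ≈ 6.15×10⁻¹⁵ J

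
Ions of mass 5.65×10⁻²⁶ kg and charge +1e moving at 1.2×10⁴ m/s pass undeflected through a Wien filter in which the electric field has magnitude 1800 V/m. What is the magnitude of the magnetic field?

B = 0.15 T

Balance of forces in the selector: qE = qvB ⇒ B = E/v.
B = 1800/1.2×10⁴ = 0.15 T.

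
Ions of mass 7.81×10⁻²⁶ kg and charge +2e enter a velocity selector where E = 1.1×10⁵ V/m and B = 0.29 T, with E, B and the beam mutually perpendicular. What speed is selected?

v = 3.8×10⁵ m/s

Zero net Lorentz force requires |qE| = |q v×B|, i.e. E = vB.
v = E/B = 1.1×10⁵/0.29 = 3.8×10⁵ m/s.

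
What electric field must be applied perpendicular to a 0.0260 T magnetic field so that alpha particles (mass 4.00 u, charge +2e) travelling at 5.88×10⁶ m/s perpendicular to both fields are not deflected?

For straight-line motion qE = qvB, so E = vB.
E = 5.88×10⁶ × 0.0260 = 1.53×10⁵ V/m.

E = 1.53×10⁵ V/m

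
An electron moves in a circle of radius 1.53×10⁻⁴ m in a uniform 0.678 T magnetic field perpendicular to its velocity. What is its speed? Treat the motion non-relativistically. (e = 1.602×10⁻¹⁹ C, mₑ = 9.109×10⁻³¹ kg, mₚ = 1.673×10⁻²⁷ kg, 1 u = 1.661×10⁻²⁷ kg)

v ≈ 1.82×10⁷ m/s

From |q|vB = mv²/r, v = |q|Br/m.
v = (1.602×10⁻¹⁹)(0.678)(1.53×10⁻⁴)/9.109×10⁻³¹ ≈ 1.82×10⁷ m/s.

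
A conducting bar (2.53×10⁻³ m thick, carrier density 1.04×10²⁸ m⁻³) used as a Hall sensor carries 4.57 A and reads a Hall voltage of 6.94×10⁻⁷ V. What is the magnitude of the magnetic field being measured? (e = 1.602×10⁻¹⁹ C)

From V_H = IB/(n e t), B = V_H n e t / I.
B = (6.94×10⁻⁷)(1.04×10²⁸)(1.602×10⁻¹⁹)(2.53×10⁻³)/4.57 ≈ 0.640 T.

B ≈ 0.640 T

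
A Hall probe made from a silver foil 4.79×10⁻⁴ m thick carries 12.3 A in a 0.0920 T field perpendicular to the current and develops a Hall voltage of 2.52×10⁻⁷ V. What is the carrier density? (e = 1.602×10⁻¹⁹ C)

From V_H = IB/(n e t), n = IB/(V_H e t).
n = (12.3)(0.0920)/((2.52×10⁻⁷)(1.602×10⁻¹⁹)(4.79×10⁻⁴)) ≈ 5.85×10²⁸ m⁻³.

n ≈ 5.85×10²⁸ m⁻³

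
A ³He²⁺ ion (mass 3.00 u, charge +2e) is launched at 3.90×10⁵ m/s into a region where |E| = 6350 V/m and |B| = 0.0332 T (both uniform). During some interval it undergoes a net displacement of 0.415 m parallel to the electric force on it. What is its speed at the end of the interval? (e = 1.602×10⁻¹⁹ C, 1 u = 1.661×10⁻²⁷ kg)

B does no work; ΔKE = |q|E d.
½mv_f² = ½mv₀² + |q|Ed = ½(4.983×10⁻²⁷)(3.90×10⁵)² + (3.204×10⁻¹⁹)(6350)(0.415) ≈ 3.790×10⁻¹⁶ J + 8.443×10⁻¹⁶ J ≈ 1.223×10⁻¹⁵ J.
v_f = √(2·1.223×10⁻¹⁵/4.983×10⁻²⁷) ≈ 7.01×10⁵ m/s.

v_f ≈ 7.01×10⁵ m/s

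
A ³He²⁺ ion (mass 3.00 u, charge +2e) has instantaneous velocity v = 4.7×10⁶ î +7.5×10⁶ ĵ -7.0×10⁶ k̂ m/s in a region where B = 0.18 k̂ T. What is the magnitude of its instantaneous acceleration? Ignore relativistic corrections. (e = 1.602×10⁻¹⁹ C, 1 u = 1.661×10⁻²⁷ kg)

v×B = (1.35×10⁶, -8.46×10⁵, 0) N/C.
F = q v×B = (3.204×10⁻¹⁹ C)·(1.35×10⁶, -8.46×10⁵, 0) = (4.33×10⁻¹³, -2.71×10⁻¹³, 0) N.
|a| = |F|/m = 5.105×10⁻¹³/4.983×10⁻²⁷ ≈ 1.02×10¹⁴ m/s².

|a| ≈ 1.02×10¹⁴ m/s²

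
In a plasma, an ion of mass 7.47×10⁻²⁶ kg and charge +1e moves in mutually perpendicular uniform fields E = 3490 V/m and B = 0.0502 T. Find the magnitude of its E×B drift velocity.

v_d ≈ 6.95×10⁴ m/s

In crossed fields the guiding centre drifts at v_d = |E×B|/B² = E/B, independent of charge and mass.
v_d = 3490/0.0502 = 6.95×10⁴ m/s.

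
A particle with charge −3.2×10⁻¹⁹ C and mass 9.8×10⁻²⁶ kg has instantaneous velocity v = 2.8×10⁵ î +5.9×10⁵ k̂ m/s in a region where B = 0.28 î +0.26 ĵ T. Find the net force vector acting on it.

v×B = (-1.53×10⁵, 1.65×10⁵, 7.28×10⁴) N/C.
F = q v×B = (−3.2×10⁻¹⁹ C)·(-1.53×10⁵, 1.65×10⁵, 7.28×10⁴) = (4.91×10⁻¹⁴, -5.29×10⁻¹⁴, -2.33×10⁻¹⁴) N.

F ≈ (4.91×10⁻¹⁴, -5.29×10⁻¹⁴, -2.33×10⁻¹⁴) N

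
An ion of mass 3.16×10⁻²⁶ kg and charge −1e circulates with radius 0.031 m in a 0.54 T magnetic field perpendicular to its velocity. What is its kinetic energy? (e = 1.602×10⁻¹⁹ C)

v = |q|Br/m, then KE = ½mv² = (qBr)²/(2m).
v = (1.602×10⁻¹⁹)(0.54)(0.031)/3.16×10⁻²⁶ ≈ 8.487×10⁴ m/s.
KE = ½(3.16×10⁻²⁶)(8.487×10⁴)² ≈ 1.1×10⁻¹⁶ J.

KE ≈ 1.1×10⁻¹⁶ J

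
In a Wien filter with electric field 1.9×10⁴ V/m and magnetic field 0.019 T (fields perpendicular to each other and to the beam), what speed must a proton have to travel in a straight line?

v = 1.0×10⁶ m/s

Straight-line motion ⇒ electric and magnetic forces cancel, so E = vB.
v = E/B = 1.9×10⁴/0.019 = 1.0×10⁶ m/s.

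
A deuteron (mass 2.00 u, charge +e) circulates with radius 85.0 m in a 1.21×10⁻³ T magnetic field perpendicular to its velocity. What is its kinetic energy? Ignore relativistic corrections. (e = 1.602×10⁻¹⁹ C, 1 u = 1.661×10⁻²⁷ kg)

KE ≈ 4.09×10⁻¹⁴ J

v = |q|Br/m, then KE = ½mv² = (qBr)²/(2m).
v = (1.602×10⁻¹⁹)(1.21×10⁻³)(85.0)/3.322×10⁻²⁷ ≈ 4.960×10⁶ m/s.
KE = ½(3.322×10⁻²⁷)(4.960×10⁶)² ≈ 4.09×10⁻¹⁴ J.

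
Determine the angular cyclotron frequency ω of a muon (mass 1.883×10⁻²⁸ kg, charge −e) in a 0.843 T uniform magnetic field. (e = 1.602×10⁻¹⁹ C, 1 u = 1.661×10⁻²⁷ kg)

ω = |q|B/m.
ω = (1.602×10⁻¹⁹)(0.843)/1.883×10⁻²⁸ ≈ 7.17×10⁸ rad/s.

ω ≈ 7.17×10⁸ rad/s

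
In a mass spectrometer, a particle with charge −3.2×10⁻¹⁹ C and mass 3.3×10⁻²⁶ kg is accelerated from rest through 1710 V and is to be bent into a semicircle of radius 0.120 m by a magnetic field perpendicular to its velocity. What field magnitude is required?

v = √(2|q|V/m) = √(2·3.2×10⁻¹⁹·1710/3.3×10⁻²⁶) ≈ 1.821×10⁵ m/s.
B = mv/(|q|r) = (3.3×10⁻²⁶)(1.821×10⁵)/((3.2×10⁻¹⁹)(0.120)) ≈ 0.156 T.

B ≈ 0.156 T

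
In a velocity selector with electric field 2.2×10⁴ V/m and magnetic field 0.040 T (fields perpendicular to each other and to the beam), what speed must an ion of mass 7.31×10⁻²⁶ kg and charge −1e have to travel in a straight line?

v = 5.5×10⁵ m/s

For undeflected motion the electric and magnetic forces balance: qE = qvB.
v = E/B = 2.2×10⁴/0.040 = 5.5×10⁵ m/s.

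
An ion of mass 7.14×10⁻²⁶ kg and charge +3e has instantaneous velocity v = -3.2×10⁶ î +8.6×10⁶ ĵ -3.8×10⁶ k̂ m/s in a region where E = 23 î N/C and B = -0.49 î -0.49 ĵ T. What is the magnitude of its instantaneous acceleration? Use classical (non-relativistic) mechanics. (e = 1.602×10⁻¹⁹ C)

|a| ≈ 4.28×10¹³ m/s²

v×B = (-1.86×10⁶, 1.86×10⁶, 5.78×10⁶) N/C.
E + v×B = (-1.86×10⁶, 1.86×10⁶, 5.78×10⁶) N/C.
F = q(E + v×B) = (4.806×10⁻¹⁹ C)·(-1.86×10⁶, 1.86×10⁶, 5.78×10⁶) = (-8.95×10⁻¹³, 8.95×10⁻¹³, 2.78×10⁻¹²) N.
|a| = |F|/m = 3.053×10⁻¹²/7.14×10⁻²⁶ ≈ 4.28×10¹³ m/s².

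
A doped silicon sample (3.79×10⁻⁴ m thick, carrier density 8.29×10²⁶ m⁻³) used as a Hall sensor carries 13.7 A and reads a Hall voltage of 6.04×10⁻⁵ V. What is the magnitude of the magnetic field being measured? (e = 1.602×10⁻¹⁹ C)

B ≈ 0.222 T

From V_H = IB/(n e t), B = V_H n e t / I.
B = (6.04×10⁻⁵)(8.29×10²⁶)(1.602×10⁻¹⁹)(3.79×10⁻⁴)/13.7 ≈ 0.222 T.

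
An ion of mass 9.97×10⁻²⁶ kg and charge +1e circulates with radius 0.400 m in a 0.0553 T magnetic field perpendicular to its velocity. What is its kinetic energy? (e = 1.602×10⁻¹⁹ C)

KE ≈ 393 eV

v = |q|Br/m, then KE = ½mv² = (qBr)²/(2m).
v = (1.602×10⁻¹⁹)(0.0553)(0.400)/9.97×10⁻²⁶ ≈ 3.554×10⁴ m/s.
KE = ½(9.97×10⁻²⁶)(3.554×10⁴)² ≈ 6.30×10⁻¹⁷ J = 393 eV.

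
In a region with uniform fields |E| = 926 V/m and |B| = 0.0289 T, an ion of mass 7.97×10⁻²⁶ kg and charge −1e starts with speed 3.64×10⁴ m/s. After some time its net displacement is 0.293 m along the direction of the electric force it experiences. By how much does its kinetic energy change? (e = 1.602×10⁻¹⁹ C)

The magnetic force is always ⟂ v and does no work; only the electric force changes KE.
ΔKE = F_E · d = |q|E d = (1.602×10⁻¹⁹)(926)(0.293) ≈ 4.35×10⁻¹⁷ J.

ΔKE ≈ 4.35×10⁻¹⁷ J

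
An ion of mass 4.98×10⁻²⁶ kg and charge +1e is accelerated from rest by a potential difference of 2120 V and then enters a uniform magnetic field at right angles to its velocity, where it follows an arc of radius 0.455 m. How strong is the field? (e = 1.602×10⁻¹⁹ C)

B ≈ 0.0798 T

v = √(2|q|V/m) = √(2·1.602×10⁻¹⁹·2120/4.98×10⁻²⁶) ≈ 1.168×10⁵ m/s.
B = mv/(|q|r) = (4.98×10⁻²⁶)(1.168×10⁵)/((1.602×10⁻¹⁹)(0.455)) ≈ 0.0798 T.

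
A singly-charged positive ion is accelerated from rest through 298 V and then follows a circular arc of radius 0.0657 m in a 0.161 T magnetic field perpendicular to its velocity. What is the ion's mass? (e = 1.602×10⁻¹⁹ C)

Combine |q|V = ½mv² and r = mv/(|q|B): eliminate v to get m = qB²r²/(2V).
m = (1.602×10⁻¹⁹)(0.161)²(0.0657)²/(2·298) ≈ 3.01×10⁻²⁶ kg.

m ≈ 3.01×10⁻²⁶ kg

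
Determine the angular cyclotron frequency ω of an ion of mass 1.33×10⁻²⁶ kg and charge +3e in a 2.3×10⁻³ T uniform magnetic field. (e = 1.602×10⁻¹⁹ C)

ω ≈ 8.3×10⁴ rad/s

ω = |q|B/m.
ω = (4.806×10⁻¹⁹)(2.3×10⁻³)/1.33×10⁻²⁶ ≈ 8.3×10⁴ rad/s.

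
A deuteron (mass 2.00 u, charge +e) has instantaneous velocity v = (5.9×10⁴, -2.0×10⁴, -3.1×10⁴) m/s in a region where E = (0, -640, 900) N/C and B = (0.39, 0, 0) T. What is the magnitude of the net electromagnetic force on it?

v×B = (0, -1.21×10⁴, 7800) N/C.
E + v×B = (0, -1.27×10⁴, 8700) N/C.
F = q(E + v×B) = (1.602×10⁻¹⁹ C)·(0, -1.27×10⁴, 8700) = (0, -2.04×10⁻¹⁵, 1.39×10⁻¹⁵) N.
|F| = 2.47×10⁻¹⁵ N.

|F| ≈ 2.47×10⁻¹⁵ N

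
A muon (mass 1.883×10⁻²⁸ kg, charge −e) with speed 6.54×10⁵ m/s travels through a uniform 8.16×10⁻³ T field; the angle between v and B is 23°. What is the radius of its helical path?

r ≈ 0.0368 m

v⊥ = v sinθ = 6.54×10⁵·sin23° ≈ 2.555×10⁵ m/s.
r = m v⊥/(|q|B) = (1.883×10⁻²⁸)(2.555×10⁵)/((1.602×10⁻¹⁹)(8.16×10⁻³)) ≈ 0.0368 m.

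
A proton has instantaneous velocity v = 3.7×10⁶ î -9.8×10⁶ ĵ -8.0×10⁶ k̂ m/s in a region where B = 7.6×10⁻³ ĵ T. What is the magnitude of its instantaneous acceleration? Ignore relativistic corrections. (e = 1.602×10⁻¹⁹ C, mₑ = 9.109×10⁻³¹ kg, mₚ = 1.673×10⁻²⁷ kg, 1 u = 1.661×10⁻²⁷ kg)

v×B = (6.08×10⁴, 0, 2.81×10⁴) N/C.
F = q v×B = (1.602×10⁻¹⁹ C)·(6.08×10⁴, 0, 2.81×10⁴) = (9.74×10⁻¹⁵, 0, 4.50×10⁻¹⁵) N.
|a| = |F|/m = 1.073×10⁻¹⁴/1.673×10⁻²⁷ ≈ 6.41×10¹² m/s².

|a| ≈ 6.41×10¹² m/s²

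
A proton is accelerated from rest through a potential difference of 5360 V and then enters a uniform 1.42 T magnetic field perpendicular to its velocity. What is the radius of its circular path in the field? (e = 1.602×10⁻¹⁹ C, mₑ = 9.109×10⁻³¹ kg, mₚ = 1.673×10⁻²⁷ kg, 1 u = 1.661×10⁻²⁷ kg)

r ≈ 7.45×10⁻³ m

Acceleration: |q|V = ½mv² ⇒ v = √(2|q|V/m) = √(2·1.602×10⁻¹⁹·5360/1.673×10⁻²⁷) ≈ 1.013×10⁶ m/s.
In the field: r = mv/(|q|B) = (1.673×10⁻²⁷)(1.013×10⁶)/((1.602×10⁻¹⁹)(1.42)) ≈ 7.45×10⁻³ m.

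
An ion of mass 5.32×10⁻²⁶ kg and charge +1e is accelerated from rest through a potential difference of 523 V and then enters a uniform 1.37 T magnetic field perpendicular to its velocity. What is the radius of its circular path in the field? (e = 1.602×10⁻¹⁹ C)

r ≈ 0.0136 m

Acceleration: |q|V = ½mv² ⇒ v = √(2|q|V/m) = √(2·1.602×10⁻¹⁹·523/5.32×10⁻²⁶) ≈ 5.612×10⁴ m/s.
In the field: r = mv/(|q|B) = (5.32×10⁻²⁶)(5.612×10⁴)/((1.602×10⁻¹⁹)(1.37)) ≈ 0.0136 m.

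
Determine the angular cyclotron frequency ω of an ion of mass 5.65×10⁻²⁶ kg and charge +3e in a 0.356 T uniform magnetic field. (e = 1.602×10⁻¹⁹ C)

ω ≈ 3.03×10⁶ rad/s

ω = |q|B/m.
ω = (4.806×10⁻¹⁹)(0.356)/5.65×10⁻²⁶ ≈ 3.03×10⁶ rad/s.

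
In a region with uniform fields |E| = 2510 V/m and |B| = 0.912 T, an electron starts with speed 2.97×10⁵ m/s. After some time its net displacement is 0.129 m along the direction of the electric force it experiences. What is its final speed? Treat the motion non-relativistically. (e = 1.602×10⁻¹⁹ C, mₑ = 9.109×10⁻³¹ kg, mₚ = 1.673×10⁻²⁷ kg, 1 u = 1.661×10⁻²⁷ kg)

v_f ≈ 1.07×10⁷ m/s

B does no work; ΔKE = |q|E d.
½mv_f² = ½mv₀² + |q|Ed = ½(9.109×10⁻³¹)(2.97×10⁵)² + (1.602×10⁻¹⁹)(2510)(0.129) ≈ 4.017×10⁻²⁰ J + 5.187×10⁻¹⁷ J ≈ 5.191×10⁻¹⁷ J.
v_f = √(2·5.191×10⁻¹⁷/9.109×10⁻³¹) ≈ 1.07×10⁷ m/s.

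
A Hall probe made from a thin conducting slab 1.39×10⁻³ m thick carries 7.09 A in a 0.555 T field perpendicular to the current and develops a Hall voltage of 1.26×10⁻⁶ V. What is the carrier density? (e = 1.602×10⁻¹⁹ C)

n ≈ 1.40×10²⁸ m⁻³

From V_H = IB/(n e t), n = IB/(V_H e t).
n = (7.09)(0.555)/((1.26×10⁻⁶)(1.602×10⁻¹⁹)(1.39×10⁻³)) ≈ 1.40×10²⁸ m⁻³.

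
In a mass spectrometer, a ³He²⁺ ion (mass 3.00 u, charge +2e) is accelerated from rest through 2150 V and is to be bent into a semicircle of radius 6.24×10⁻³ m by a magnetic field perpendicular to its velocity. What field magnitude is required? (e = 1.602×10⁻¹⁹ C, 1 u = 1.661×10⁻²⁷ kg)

v = √(2|q|V/m) = √(2·3.204×10⁻¹⁹·2150/4.983×10⁻²⁷) ≈ 5.258×10⁵ m/s.
B = mv/(|q|r) = (4.983×10⁻²⁷)(5.258×10⁵)/((3.204×10⁻¹⁹)(6.24×10⁻³)) ≈ 1.31 T.

B ≈ 1.31 T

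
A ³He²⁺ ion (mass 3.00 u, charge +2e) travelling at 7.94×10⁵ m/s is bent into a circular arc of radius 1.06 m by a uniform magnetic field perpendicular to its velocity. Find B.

From |q|vB = mv²/r, B = mv/(|q|r).
B = (4.983×10⁻²⁷)(7.94×10⁵)/((3.204×10⁻¹⁹)(1.06)) ≈ 0.0116 T.

B ≈ 0.0116 T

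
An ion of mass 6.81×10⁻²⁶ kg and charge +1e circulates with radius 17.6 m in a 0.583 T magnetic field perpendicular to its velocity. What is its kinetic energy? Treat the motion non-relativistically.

v = |q|Br/m, then KE = ½mv² = (qBr)²/(2m).
v = (1.602×10⁻¹⁹)(0.583)(17.6)/6.81×10⁻²⁶ ≈ 2.414×10⁷ m/s.
KE = ½(6.81×10⁻²⁶)(2.414×10⁷)² ≈ 1.98×10⁻¹¹ J = 1.24×10⁸ eV.

KE ≈ 1.24×10⁸ eV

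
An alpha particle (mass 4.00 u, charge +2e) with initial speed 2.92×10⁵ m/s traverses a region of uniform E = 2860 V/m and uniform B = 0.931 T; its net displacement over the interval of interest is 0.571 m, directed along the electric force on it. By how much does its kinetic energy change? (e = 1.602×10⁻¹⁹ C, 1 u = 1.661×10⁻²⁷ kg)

ΔKE ≈ 5.23×10⁻¹⁶ J

The magnetic force is always ⟂ v and does no work; only the electric force changes KE.
ΔKE = F_E · d = |q|E d = (3.204×10⁻¹⁹)(2860)(0.571) ≈ 5.23×10⁻¹⁶ J.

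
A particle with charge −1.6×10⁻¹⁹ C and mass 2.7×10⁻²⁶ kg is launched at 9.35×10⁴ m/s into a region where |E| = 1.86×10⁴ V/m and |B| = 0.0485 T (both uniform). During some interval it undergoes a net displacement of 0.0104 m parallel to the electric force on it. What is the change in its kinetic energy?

ΔKE ≈ 3.10×10⁻¹⁷ J

The magnetic force is always ⟂ v and does no work; only the electric force changes KE.
ΔKE = F_E · d = |q|E d = (1.6×10⁻¹⁹)(1.86×10⁴)(0.0104) ≈ 3.10×10⁻¹⁷ J.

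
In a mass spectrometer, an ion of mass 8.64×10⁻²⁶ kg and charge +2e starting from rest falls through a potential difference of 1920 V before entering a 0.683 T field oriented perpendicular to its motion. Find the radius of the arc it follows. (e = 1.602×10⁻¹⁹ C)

r ≈ 0.0471 m

Acceleration: |q|V = ½mv² ⇒ v = √(2|q|V/m) = √(2·3.204×10⁻¹⁹·1920/8.64×10⁻²⁶) ≈ 1.193×10⁵ m/s.
In the field: r = mv/(|q|B) = (8.64×10⁻²⁶)(1.193×10⁵)/((3.204×10⁻¹⁹)(0.683)) ≈ 0.0471 m.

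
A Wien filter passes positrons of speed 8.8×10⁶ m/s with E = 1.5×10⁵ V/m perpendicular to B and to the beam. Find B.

Balance of forces in the selector: qE = qvB ⇒ B = E/v.
B = 1.5×10⁵/8.8×10⁶ = 0.017 T.

B = 0.017 T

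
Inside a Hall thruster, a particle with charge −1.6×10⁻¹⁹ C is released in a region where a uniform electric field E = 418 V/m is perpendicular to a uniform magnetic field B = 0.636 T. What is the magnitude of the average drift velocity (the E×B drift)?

v_d ≈ 657 m/s

The steady drift has the magnetic force balancing the electric force, so v_d = E/B.
v_d = 418/0.636 = 657 m/s.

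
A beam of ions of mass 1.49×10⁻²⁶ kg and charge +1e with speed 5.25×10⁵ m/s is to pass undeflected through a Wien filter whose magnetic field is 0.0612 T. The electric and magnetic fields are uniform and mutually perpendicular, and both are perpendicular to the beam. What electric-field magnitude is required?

For straight-line motion qE = qvB, so E = vB.
E = 5.25×10⁵ × 0.0612 = 3.21×10⁴ V/m.

E = 3.21×10⁴ V/m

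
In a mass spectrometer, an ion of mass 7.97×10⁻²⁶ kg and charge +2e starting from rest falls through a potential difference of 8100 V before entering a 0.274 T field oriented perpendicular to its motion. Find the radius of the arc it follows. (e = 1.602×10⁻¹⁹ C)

Acceleration: |q|V = ½mv² ⇒ v = √(2|q|V/m) = √(2·3.204×10⁻¹⁹·8100/7.97×10⁻²⁶) ≈ 2.552×10⁵ m/s.
In the field: r = mv/(|q|B) = (7.97×10⁻²⁶)(2.552×10⁵)/((3.204×10⁻¹⁹)(0.274)) ≈ 0.232 m.

r ≈ 0.232 m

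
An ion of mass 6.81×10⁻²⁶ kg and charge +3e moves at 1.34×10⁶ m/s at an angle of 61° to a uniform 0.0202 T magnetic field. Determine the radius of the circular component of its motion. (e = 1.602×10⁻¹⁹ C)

r ≈ 8.22 m

v⊥ = v sinθ = 1.34×10⁶·sin61° ≈ 1.172×10⁶ m/s.
r = m v⊥/(|q|B) = (6.81×10⁻²⁶)(1.172×10⁶)/((4.806×10⁻¹⁹)(0.0202)) ≈ 8.22 m.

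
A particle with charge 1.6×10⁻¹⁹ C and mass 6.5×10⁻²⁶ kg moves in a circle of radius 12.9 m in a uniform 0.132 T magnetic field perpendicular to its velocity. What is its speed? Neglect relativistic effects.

v ≈ 4.19×10⁶ m/s

From |q|vB = mv²/r, v = |q|Br/m.
v = (1.6×10⁻¹⁹)(0.132)(12.9)/6.5×10⁻²⁶ ≈ 4.19×10⁶ m/s.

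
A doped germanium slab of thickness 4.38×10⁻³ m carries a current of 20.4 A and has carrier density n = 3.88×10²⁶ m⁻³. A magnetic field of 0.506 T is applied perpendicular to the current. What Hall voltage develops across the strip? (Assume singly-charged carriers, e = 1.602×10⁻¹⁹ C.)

V_H = IB/(n e t).
V_H = (20.4)(0.506)/((3.88×10²⁶)(1.602×10⁻¹⁹)(4.38×10⁻³)) ≈ 3.79×10⁻⁵ V.

V_H ≈ 3.79×10⁻⁵ V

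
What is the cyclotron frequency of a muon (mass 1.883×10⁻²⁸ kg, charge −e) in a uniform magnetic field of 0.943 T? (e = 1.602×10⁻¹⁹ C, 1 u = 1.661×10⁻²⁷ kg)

f ≈ 1.28×10⁸ Hz

f = |q|B/(2πm).
f = (1.602×10⁻¹⁹)(0.943)/(2π·1.883×10⁻²⁸) ≈ 1.28×10⁸ Hz.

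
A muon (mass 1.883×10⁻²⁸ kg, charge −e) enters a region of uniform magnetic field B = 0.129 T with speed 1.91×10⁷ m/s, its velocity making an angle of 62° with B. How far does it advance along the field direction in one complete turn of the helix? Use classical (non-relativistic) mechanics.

v∥ = v cosθ = 1.91×10⁷·cos62° ≈ 8.967×10⁶ m/s.
T = 2πm/(|q|B) = 2π(1.883×10⁻²⁸)/((1.602×10⁻¹⁹)(0.129)) ≈ 5.725×10⁻⁸ s.
pitch = v∥ T = (8.967×10⁶)(5.725×10⁻⁸) ≈ 0.513 m.

p ≈ 0.513 m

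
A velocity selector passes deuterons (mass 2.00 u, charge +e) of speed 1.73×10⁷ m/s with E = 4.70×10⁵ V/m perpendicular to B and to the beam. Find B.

B = 0.0272 T

Balance of forces in the selector: qE = qvB ⇒ B = E/v.
B = 4.70×10⁵/1.73×10⁷ = 0.0272 T.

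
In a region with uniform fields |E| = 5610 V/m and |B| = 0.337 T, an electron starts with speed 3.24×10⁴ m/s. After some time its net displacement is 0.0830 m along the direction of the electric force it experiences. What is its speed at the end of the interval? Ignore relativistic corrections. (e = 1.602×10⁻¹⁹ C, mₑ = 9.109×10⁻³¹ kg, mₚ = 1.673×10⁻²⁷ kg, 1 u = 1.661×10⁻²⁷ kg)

B does no work; ΔKE = |q|E d.
½mv_f² = ½mv₀² + |q|Ed = ½(9.109×10⁻³¹)(3.24×10⁴)² + (1.602×10⁻¹⁹)(5610)(0.0830) ≈ 4.781×10⁻²² J + 7.459×10⁻¹⁷ J ≈ 7.459×10⁻¹⁷ J.
v_f = √(2·7.459×10⁻¹⁷/9.109×10⁻³¹) ≈ 1.28×10⁷ m/s.

v_f ≈ 1.28×10⁷ m/s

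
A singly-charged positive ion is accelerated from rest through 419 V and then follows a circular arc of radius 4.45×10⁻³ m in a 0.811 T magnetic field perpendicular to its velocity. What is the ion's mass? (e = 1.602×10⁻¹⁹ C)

Combine |q|V = ½mv² and r = mv/(|q|B): eliminate v to get m = qB²r²/(2V).
m = (1.602×10⁻¹⁹)(0.811)²(4.45×10⁻³)²/(2·419) ≈ 2.49×10⁻²⁷ kg.

m ≈ 2.49×10⁻²⁷ kg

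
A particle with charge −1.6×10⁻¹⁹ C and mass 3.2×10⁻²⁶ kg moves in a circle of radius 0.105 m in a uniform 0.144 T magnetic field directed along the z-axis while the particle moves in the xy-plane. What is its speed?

v ≈ 7.56×10⁴ m/s

From |q|vB = mv²/r, v = |q|Br/m.
v = (1.6×10⁻¹⁹)(0.144)(0.105)/3.2×10⁻²⁶ ≈ 7.56×10⁴ m/s.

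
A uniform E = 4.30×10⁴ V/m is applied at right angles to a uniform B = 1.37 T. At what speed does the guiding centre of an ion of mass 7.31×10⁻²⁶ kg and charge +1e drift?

v_d ≈ 3.14×10⁴ m/s

In crossed fields the guiding centre drifts at v_d = |E×B|/B² = E/B, independent of charge and mass.
v_d = 4.30×10⁴/1.37 = 3.14×10⁴ m/s.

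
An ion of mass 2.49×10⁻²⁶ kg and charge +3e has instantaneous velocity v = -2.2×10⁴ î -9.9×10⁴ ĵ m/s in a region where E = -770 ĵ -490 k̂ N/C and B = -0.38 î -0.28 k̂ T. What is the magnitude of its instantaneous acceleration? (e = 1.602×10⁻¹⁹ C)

|a| ≈ 9.19×10¹¹ m/s²

v×B = (2.77×10⁴, -6160, -3.76×10⁴) N/C.
E + v×B = (2.77×10⁴, -6930, -3.81×10⁴) N/C.
F = q(E + v×B) = (4.806×10⁻¹⁹ C)·(2.77×10⁴, -6930, -3.81×10⁴) = (1.33×10⁻¹⁴, -3.33×10⁻¹⁵, -1.83×10⁻¹⁴) N.
|a| = |F|/m = 2.289×10⁻¹⁴/2.49×10⁻²⁶ ≈ 9.19×10¹¹ m/s².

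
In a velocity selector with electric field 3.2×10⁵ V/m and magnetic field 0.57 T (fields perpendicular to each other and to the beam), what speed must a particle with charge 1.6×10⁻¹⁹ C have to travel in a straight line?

v = 5.6×10⁵ m/s

For undeflected motion the electric and magnetic forces balance: qE = qvB.
v = E/B = 3.2×10⁵/0.57 = 5.6×10⁵ m/s.
The result is independent of the particle's charge and mass.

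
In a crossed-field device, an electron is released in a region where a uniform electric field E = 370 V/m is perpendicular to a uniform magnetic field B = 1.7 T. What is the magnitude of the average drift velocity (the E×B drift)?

v_d ≈ 220 m/s

The E×B drift speed is v_d = E/B.
v_d = 370/1.7 = 220 m/s.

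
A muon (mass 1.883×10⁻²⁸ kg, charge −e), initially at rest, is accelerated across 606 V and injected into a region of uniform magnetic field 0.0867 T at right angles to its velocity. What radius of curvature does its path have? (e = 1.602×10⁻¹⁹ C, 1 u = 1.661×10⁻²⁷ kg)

Acceleration: |q|V = ½mv² ⇒ v = √(2|q|V/m) = √(2·1.602×10⁻¹⁹·606/1.883×10⁻²⁸) ≈ 1.015×10⁶ m/s.
In the field: r = mv/(|q|B) = (1.883×10⁻²⁸)(1.015×10⁶)/((1.602×10⁻¹⁹)(0.0867)) ≈ 0.0138 m.

r ≈ 0.0138 m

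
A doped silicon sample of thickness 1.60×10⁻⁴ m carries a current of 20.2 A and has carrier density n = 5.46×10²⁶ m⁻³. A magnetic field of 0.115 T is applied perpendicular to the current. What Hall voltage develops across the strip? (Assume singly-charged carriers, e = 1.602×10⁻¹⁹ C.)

V_H = IB/(n e t).
V_H = (20.2)(0.115)/((5.46×10²⁶)(1.602×10⁻¹⁹)(1.60×10⁻⁴)) ≈ 1.66×10⁻⁴ V.

V_H ≈ 1.66×10⁻⁴ V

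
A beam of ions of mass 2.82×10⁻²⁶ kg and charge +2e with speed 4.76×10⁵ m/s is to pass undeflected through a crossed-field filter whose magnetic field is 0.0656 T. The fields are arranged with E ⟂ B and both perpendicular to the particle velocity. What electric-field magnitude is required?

For straight-line motion qE = qvB, so E = vB.
E = 4.76×10⁵ × 0.0656 = 3.12×10⁴ V/m.

E = 3.12×10⁴ V/m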